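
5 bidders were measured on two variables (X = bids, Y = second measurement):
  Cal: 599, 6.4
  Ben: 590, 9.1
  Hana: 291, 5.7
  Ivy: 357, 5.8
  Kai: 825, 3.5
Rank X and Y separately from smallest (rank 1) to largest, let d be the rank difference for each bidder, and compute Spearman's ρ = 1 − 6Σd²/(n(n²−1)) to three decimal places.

Ranks of variable 1: 4, 3, 1, 2, 5
Ranks of variable 2: 4, 5, 2, 3, 1
d = r₁ − r₂: 0, -2, -1, -1, 4
d²: 0, 4, 1, 1, 16; Σd² = 22
ρ = 1 − 6·22/(5·24) = 1 − 132/120 = -0.100

-0.100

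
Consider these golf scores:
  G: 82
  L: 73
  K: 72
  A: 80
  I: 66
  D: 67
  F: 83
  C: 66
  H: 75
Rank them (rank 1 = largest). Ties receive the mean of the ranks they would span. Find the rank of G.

2

Sorted (descending): 83, 82, 80, 75, 73, 72, 67, 66, 66
The 2 values of 66 occupy positions 8–9 → average rank (8+9)/2 = 8.5.
G has value 82 → rank 2.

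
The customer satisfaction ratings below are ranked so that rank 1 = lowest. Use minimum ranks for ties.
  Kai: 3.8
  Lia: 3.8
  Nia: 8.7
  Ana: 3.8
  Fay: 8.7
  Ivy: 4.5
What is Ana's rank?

Sorted (ascending): 3.8, 3.8, 3.8, 4.5, 8.7, 8.7
The 3 values of 3.8 occupy positions 1–3 → each gets rank 1.
The 2 values of 8.7 occupy positions 5–6 → each gets rank 5.
Ana has value 3.8 → rank 1.

1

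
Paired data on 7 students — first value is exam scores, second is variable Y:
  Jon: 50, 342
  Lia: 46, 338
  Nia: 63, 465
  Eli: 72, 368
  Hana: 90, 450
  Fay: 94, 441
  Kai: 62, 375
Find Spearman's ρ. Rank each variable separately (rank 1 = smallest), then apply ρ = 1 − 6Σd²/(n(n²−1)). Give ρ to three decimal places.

0.679

Ranks of variable 1: 2, 1, 4, 5, 6, 7, 3
Ranks of variable 2: 2, 1, 7, 3, 6, 5, 4
d = r₁ − r₂: 0, 0, -3, 2, 0, 2, -1
d²: 0, 0, 9, 4, 0, 4, 1; Σd² = 18
ρ = 1 − 6·18/(7·48) = 1 − 108/336 = 0.679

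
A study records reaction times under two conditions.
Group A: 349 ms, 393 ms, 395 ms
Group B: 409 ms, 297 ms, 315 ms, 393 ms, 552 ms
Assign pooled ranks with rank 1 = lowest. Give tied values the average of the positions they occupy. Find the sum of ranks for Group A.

Sorted (ascending): 297, 315, 349, 393, 393, 395, 409, 552
The 2 values of 393 occupy positions 4–5 → average rank (4+5)/2 = 4.5.
Group A values → pooled ranks: 349→3, 393→4.5, 395→6
Rank sum = 3 + 4.5 + 6 = 13.5

13.5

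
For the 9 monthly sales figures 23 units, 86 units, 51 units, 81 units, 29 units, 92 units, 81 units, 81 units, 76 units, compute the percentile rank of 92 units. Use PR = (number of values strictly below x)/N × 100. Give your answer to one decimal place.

88.9

N = 9.
Strictly below 92: 8. Equal to 92: 1.
PR = 8/9 × 100 = 88.9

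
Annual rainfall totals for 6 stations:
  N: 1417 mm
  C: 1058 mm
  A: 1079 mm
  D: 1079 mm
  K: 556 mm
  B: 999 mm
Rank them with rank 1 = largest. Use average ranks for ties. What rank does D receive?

2.5

Sorted (descending): 1417, 1079, 1079, 1058, 999, 556
The 2 values of 1079 occupy positions 2–3 → average rank (2+3)/2 = 2.5.
D has value 1079 mm → rank 2.5.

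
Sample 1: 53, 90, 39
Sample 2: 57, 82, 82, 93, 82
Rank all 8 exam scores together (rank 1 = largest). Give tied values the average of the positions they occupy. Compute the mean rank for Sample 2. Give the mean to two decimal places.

3.80

Sorted (descending): 93, 90, 82, 82, 82, 57, 53, 39
The 3 values of 82 occupy positions 3–5 → average rank 4.
Sample 2 values → pooled ranks: 57→6, 82→4, 82→4, 93→1, 82→4
Mean rank = (6 + 4 + 4 + 1 + 4) / 5 = 3.80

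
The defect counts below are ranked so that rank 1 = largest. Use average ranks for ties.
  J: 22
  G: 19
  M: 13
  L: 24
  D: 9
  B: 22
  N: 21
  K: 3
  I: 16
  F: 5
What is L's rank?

1

Sorted (descending): 24, 22, 22, 21, 19, 16, 13, 9, 5, 3
The 2 values of 22 occupy positions 2–3 → average rank (2+3)/2 = 2.5.
L has value 24 → rank 1.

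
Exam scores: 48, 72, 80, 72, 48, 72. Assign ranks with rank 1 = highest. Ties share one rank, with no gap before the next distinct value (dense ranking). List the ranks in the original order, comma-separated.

3, 2, 1, 2, 3, 2

Sorted (descending): 80, 72, 72, 72, 48, 48
The 3 values of 72 share dense rank 2.
The 2 values of 48 share dense rank 3.
Remaining distinct values take the next consecutive integers.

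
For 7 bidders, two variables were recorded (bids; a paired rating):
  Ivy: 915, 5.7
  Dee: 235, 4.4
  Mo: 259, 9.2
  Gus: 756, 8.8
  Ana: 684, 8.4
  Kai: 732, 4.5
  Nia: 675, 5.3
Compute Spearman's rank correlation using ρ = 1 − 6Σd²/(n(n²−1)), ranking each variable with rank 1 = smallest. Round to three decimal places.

0.214

Ranks of variable 1: 7, 1, 2, 6, 4, 5, 3
Ranks of variable 2: 4, 1, 7, 6, 5, 2, 3
d = r₁ − r₂: 3, 0, -5, 0, -1, 3, 0
d²: 9, 0, 25, 0, 1, 9, 0; Σd² = 44
ρ = 1 − 6·44/(7·48) = 1 − 264/336 = 0.214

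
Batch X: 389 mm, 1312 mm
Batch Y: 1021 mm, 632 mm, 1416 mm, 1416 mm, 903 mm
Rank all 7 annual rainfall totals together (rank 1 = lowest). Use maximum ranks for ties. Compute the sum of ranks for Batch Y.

Sorted (ascending): 389, 632, 903, 1021, 1312, 1416, 1416
The 2 values of 1416 occupy positions 6–7 → each gets rank 7.
Batch Y values → pooled ranks: 1021→4, 632→2, 1416→7, 1416→7, 903→3
Rank sum = 4 + 2 + 7 + 7 + 3 = 23

23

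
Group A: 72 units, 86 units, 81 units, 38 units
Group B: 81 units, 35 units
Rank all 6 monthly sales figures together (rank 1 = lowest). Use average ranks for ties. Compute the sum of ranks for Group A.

Sorted (ascending): 35, 38, 72, 81, 81, 86
The 2 values of 81 occupy positions 4–5 → average rank (4+5)/2 = 4.5.
Group A values → pooled ranks: 72→3, 86→6, 81→4.5, 38→2
Rank sum = 3 + 6 + 4.5 + 2 = 15.5

15.5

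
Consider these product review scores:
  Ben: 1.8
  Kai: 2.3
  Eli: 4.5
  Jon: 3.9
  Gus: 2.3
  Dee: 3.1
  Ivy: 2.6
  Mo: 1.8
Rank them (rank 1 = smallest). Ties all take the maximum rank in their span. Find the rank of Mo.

2

Sorted (ascending): 1.8, 1.8, 2.3, 2.3, 2.6, 3.1, 3.9, 4.5
The 2 values of 1.8 occupy positions 1–2 → each gets rank 2.
The 2 values of 2.3 occupy positions 3–4 → each gets rank 4.
Mo has value 1.8 → rank 2.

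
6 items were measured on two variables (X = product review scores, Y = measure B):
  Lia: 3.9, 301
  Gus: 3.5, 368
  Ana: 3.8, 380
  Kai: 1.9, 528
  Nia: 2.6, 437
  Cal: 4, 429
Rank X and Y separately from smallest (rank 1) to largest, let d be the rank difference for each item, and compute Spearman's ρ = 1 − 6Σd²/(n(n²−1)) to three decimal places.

Ranks of variable 1: 5, 3, 4, 1, 2, 6
Ranks of variable 2: 1, 2, 3, 6, 5, 4
d = r₁ − r₂: 4, 1, 1, -5, -3, 2
d²: 16, 1, 1, 25, 9, 4; Σd² = 56
ρ = 1 − 6·56/(6·35) = 1 − 336/210 = -0.600

-0.600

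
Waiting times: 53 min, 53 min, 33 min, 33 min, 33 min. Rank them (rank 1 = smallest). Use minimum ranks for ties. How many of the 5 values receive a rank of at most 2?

Sorted (ascending): 33, 33, 33, 53, 53
The 3 values of 33 occupy positions 1–3 → each gets rank 1.
The 2 values of 53 occupy positions 4–5 → each gets rank 4.
Ranks ≤ 2: {1, 1, 1} → 3 values.

3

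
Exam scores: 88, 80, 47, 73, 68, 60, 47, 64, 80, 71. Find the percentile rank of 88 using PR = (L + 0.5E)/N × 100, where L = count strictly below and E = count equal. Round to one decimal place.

95.0

N = 10.
Strictly below 88: 9. Equal to 88: 1.
PR = (9 + 0.5·1)/10 × 100 = 95.0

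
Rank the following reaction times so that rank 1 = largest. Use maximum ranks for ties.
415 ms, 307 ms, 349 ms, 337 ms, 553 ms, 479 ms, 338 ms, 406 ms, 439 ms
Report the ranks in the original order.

4, 9, 6, 8, 1, 2, 7, 5, 3

Sorted (descending): 553, 479, 439, 415, 406, 349, 338, 337, 307
No ties — each value takes its position as its rank.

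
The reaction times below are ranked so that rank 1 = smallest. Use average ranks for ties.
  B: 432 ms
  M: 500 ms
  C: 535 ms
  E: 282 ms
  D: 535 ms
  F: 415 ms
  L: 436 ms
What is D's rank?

Sorted (ascending): 282, 415, 432, 436, 500, 535, 535
The 2 values of 535 occupy positions 6–7 → average rank (6+7)/2 = 6.5.
D has value 535 ms → rank 6.5.

6.5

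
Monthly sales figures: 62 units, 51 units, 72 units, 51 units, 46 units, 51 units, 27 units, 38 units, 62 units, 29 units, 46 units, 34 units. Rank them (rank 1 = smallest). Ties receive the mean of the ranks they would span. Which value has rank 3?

Sorted (ascending): 27, 29, 34, 38, 46, 46, 51, 51, 51, 62, 62, 72
The 2 values of 46 occupy positions 5–6 → average rank (5+6)/2 = 5.5.
The 3 values of 51 occupy positions 7–9 → average rank 8.
The 2 values of 62 occupy positions 10–11 → average rank (10+11)/2 = 10.5.
Rank 3 → value 34.

34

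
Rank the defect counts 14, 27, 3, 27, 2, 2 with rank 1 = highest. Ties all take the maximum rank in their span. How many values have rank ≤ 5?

Sorted (descending): 27, 27, 14, 3, 2, 2
The 2 values of 27 occupy positions 1–2 → each gets rank 2.
The 2 values of 2 occupy positions 5–6 → each gets rank 6.
Ranks ≤ 5: {2, 2, 3, 4} → 4 values.

4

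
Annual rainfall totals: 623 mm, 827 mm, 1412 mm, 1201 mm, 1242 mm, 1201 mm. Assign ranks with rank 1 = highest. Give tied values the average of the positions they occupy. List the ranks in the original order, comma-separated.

6, 5, 1, 3.5, 2, 3.5

Sorted (descending): 1412, 1242, 1201, 1201, 827, 623
The 2 values of 1201 occupy positions 3–4 → average rank (3+4)/2 = 3.5.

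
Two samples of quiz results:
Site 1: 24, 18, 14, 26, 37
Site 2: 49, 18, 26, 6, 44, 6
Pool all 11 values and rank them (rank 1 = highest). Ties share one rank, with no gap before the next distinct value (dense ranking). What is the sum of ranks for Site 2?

Sorted (descending): 49, 44, 37, 26, 26, 24, 18, 18, 14, 6, 6
The 2 values of 26 share dense rank 4.
The 2 values of 18 share dense rank 6.
The 2 values of 6 share dense rank 8.
Remaining distinct values take the next consecutive integers.
Site 2 values → pooled ranks: 49→1, 18→6, 26→4, 6→8, 44→2, 6→8
Rank sum = 1 + 6 + 4 + 8 + 2 + 8 = 29

29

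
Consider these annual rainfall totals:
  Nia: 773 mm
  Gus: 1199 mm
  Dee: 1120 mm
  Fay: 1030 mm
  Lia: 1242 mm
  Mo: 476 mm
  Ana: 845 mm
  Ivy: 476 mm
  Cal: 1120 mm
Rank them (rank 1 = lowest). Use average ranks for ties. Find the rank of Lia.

Sorted (ascending): 476, 476, 773, 845, 1030, 1120, 1120, 1199, 1242
The 2 values of 476 occupy positions 1–2 → average rank (1+2)/2 = 1.5.
The 2 values of 1120 occupy positions 6–7 → average rank (6+7)/2 = 6.5.
Lia has value 1242 mm → rank 9.

9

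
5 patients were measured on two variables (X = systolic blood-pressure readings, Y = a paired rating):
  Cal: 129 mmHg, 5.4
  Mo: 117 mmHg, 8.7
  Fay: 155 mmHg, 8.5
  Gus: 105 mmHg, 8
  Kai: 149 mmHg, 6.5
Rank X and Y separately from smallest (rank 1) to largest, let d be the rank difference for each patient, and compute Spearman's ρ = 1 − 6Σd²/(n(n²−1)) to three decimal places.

-0.100

Ranks of variable 1: 3, 2, 5, 1, 4
Ranks of variable 2: 1, 5, 4, 3, 2
d = r₁ − r₂: 2, -3, 1, -2, 2
d²: 4, 9, 1, 4, 4; Σd² = 22
ρ = 1 − 6·22/(5·24) = 1 − 132/120 = -0.100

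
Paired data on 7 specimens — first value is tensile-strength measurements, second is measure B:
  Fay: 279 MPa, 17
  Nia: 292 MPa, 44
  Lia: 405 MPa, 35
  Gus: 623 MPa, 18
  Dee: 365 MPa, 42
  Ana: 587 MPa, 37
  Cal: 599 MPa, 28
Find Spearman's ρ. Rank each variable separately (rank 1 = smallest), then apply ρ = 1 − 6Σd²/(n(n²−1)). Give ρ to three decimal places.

-0.214

Ranks of variable 1: 1, 2, 4, 7, 3, 5, 6
Ranks of variable 2: 1, 7, 4, 2, 6, 5, 3
d = r₁ − r₂: 0, -5, 0, 5, -3, 0, 3
d²: 0, 25, 0, 25, 9, 0, 9; Σd² = 68
ρ = 1 − 6·68/(7·48) = 1 − 408/336 = -0.214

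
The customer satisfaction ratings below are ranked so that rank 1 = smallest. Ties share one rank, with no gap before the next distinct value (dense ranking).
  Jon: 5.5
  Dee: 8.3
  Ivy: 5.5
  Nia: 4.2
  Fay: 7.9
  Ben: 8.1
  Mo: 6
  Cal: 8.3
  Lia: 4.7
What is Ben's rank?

Sorted (ascending): 4.2, 4.7, 5.5, 5.5, 6, 7.9, 8.1, 8.3, 8.3
The 2 values of 5.5 share dense rank 3.
The 2 values of 8.3 share dense rank 7.
Remaining distinct values take the next consecutive integers.
Ben has value 8.1 → rank 6.

6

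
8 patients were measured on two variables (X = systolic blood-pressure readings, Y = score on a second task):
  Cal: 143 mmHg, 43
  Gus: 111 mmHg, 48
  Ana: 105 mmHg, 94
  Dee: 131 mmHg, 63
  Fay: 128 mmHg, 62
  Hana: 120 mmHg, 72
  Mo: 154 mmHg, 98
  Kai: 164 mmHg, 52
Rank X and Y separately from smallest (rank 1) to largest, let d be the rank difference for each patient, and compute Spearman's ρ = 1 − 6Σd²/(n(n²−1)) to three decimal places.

-0.143

Ranks of variable 1: 6, 2, 1, 5, 4, 3, 7, 8
Ranks of variable 2: 1, 2, 7, 5, 4, 6, 8, 3
d = r₁ − r₂: 5, 0, -6, 0, 0, -3, -1, 5
d²: 25, 0, 36, 0, 0, 9, 1, 25; Σd² = 96
ρ = 1 − 6·96/(8·63) = 1 − 576/504 = -0.143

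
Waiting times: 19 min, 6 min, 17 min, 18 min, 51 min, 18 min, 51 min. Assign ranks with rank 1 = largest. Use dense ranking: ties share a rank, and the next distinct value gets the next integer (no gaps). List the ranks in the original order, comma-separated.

Sorted (descending): 51, 51, 19, 18, 18, 17, 6
The 2 values of 51 share dense rank 1.
The 2 values of 18 share dense rank 3.
Remaining distinct values take the next consecutive integers.

2, 5, 4, 3, 1, 3, 1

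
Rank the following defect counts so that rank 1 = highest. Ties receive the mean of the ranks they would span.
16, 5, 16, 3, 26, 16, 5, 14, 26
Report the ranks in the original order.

4, 7.5, 4, 9, 1.5, 4, 7.5, 6, 1.5

Sorted (descending): 26, 26, 16, 16, 16, 14, 5, 5, 3
The 2 values of 26 occupy positions 1–2 → average rank (1+2)/2 = 1.5.
The 3 values of 16 occupy positions 3–5 → average rank 4.
The 2 values of 5 occupy positions 7–8 → average rank (7+8)/2 = 7.5.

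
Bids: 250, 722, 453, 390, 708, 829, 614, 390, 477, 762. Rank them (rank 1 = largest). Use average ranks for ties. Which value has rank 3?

Sorted (descending): 829, 762, 722, 708, 614, 477, 453, 390, 390, 250
The 2 values of 390 occupy positions 8–9 → average rank (8+9)/2 = 8.5.
Rank 3 → value 722.

722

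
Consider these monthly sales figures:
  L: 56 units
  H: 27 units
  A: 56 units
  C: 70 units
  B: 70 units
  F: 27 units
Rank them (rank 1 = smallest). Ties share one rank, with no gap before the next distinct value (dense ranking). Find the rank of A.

Sorted (ascending): 27, 27, 56, 56, 70, 70
The 2 values of 27 share dense rank 1.
The 2 values of 56 share dense rank 2.
The 2 values of 70 share dense rank 3.
A has value 56 units → rank 2.

2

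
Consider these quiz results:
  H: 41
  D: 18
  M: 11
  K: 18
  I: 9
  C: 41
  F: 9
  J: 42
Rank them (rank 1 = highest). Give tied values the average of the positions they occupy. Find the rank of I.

7.5

Sorted (descending): 42, 41, 41, 18, 18, 11, 9, 9
The 2 values of 41 occupy positions 2–3 → average rank (2+3)/2 = 2.5.
The 2 values of 18 occupy positions 4–5 → average rank (4+5)/2 = 4.5.
The 2 values of 9 occupy positions 7–8 → average rank (7+8)/2 = 7.5.
I has value 9 → rank 7.5.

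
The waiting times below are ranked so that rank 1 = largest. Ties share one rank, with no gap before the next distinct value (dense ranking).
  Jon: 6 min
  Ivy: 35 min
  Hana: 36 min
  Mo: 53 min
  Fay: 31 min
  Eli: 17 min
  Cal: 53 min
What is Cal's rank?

Sorted (descending): 53, 53, 36, 35, 31, 17, 6
The 2 values of 53 share dense rank 1.
Remaining distinct values take the next consecutive integers.
Cal has value 53 min → rank 1.

1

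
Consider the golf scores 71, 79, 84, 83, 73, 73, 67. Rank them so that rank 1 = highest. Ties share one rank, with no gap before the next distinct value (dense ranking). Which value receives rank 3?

Sorted (descending): 84, 83, 79, 73, 73, 71, 67
The 2 values of 73 share dense rank 4.
Remaining distinct values take the next consecutive integers.
Rank 3 → value 79.

79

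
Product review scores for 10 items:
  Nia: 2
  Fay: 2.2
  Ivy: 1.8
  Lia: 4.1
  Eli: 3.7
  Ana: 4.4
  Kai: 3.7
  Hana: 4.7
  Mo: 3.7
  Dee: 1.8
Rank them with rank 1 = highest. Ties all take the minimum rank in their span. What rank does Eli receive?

Sorted (descending): 4.7, 4.4, 4.1, 3.7, 3.7, 3.7, 2.2, 2, 1.8, 1.8
The 3 values of 3.7 occupy positions 4–6 → each gets rank 4.
The 2 values of 1.8 occupy positions 9–10 → each gets rank 9.
Eli has value 3.7 → rank 4.

4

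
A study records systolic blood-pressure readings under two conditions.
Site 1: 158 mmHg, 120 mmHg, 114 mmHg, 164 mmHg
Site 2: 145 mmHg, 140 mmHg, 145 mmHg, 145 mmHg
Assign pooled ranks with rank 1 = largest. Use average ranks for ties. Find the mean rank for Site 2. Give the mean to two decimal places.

Sorted (descending): 164, 158, 145, 145, 145, 140, 120, 114
The 3 values of 145 occupy positions 3–5 → average rank 4.
Site 2 values → pooled ranks: 145→4, 140→6, 145→4, 145→4
Mean rank = (4 + 6 + 4 + 4) / 4 = 4.50

4.50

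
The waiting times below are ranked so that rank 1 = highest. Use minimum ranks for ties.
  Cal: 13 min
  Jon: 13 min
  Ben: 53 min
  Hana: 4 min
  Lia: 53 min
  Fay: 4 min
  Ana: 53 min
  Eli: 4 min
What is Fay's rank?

6

Sorted (descending): 53, 53, 53, 13, 13, 4, 4, 4
The 3 values of 53 occupy positions 1–3 → each gets rank 1.
The 2 values of 13 occupy positions 4–5 → each gets rank 4.
The 3 values of 4 occupy positions 6–8 → each gets rank 6.
Fay has value 4 min → rank 6.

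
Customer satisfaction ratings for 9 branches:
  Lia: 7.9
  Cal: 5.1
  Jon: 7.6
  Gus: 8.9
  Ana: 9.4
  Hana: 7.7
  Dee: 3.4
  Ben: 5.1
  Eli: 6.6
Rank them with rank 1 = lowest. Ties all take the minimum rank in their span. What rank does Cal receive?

2

Sorted (ascending): 3.4, 5.1, 5.1, 6.6, 7.6, 7.7, 7.9, 8.9, 9.4
The 2 values of 5.1 occupy positions 2–3 → each gets rank 2.
Cal has value 5.1 → rank 2.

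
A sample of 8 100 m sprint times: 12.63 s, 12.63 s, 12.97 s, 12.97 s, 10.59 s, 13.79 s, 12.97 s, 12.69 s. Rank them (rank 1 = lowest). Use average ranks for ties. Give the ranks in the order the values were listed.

Sorted (ascending): 10.59, 12.63, 12.63, 12.69, 12.97, 12.97, 12.97, 13.79
The 2 values of 12.63 occupy positions 2–3 → average rank (2+3)/2 = 2.5.
The 3 values of 12.97 occupy positions 5–7 → average rank 6.

2.5, 2.5, 6, 6, 1, 8, 6, 4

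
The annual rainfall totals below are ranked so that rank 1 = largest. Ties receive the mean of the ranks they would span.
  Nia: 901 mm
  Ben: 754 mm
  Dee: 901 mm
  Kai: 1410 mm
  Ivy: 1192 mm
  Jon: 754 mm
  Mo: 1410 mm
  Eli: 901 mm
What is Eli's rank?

5

Sorted (descending): 1410, 1410, 1192, 901, 901, 901, 754, 754
The 2 values of 1410 occupy positions 1–2 → average rank (1+2)/2 = 1.5.
The 3 values of 901 occupy positions 4–6 → average rank 5.
The 2 values of 754 occupy positions 7–8 → average rank (7+8)/2 = 7.5.
Eli has value 901 mm → rank 5.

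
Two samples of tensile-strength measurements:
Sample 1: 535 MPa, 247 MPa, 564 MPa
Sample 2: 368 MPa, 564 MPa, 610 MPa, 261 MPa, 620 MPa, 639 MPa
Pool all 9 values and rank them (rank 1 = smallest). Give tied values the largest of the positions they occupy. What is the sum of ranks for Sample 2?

35

Sorted (ascending): 247, 261, 368, 535, 564, 564, 610, 620, 639
The 2 values of 564 occupy positions 5–6 → each gets rank 6.
Sample 2 values → pooled ranks: 368→3, 564→6, 610→7, 261→2, 620→8, 639→9
Rank sum = 3 + 6 + 7 + 2 + 8 + 9 = 35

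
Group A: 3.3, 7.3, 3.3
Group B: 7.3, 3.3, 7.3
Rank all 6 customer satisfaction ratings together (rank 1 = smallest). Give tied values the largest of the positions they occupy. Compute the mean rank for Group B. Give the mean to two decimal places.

5.00

Sorted (ascending): 3.3, 3.3, 3.3, 7.3, 7.3, 7.3
The 3 values of 3.3 occupy positions 1–3 → each gets rank 3.
The 3 values of 7.3 occupy positions 4–6 → each gets rank 6.
Group B values → pooled ranks: 7.3→6, 3.3→3, 7.3→6
Mean rank = (6 + 3 + 6) / 3 = 5.00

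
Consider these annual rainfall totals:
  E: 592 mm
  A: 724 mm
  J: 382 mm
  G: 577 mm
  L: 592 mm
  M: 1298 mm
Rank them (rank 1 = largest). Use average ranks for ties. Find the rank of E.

3.5

Sorted (descending): 1298, 724, 592, 592, 577, 382
The 2 values of 592 occupy positions 3–4 → average rank (3+4)/2 = 3.5.
E has value 592 mm → rank 3.5.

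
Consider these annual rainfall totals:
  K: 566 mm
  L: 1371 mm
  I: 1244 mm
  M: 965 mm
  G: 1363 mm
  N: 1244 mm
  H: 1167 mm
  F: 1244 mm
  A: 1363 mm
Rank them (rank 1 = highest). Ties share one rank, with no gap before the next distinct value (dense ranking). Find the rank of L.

1

Sorted (descending): 1371, 1363, 1363, 1244, 1244, 1244, 1167, 965, 566
The 2 values of 1363 share dense rank 2.
The 3 values of 1244 share dense rank 3.
Remaining distinct values take the next consecutive integers.
L has value 1371 mm → rank 1.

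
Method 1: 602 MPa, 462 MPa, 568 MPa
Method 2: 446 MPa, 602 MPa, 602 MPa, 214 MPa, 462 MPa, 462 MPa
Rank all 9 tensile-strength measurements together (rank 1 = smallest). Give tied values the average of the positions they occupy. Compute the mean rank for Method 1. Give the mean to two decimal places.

6.00

Sorted (ascending): 214, 446, 462, 462, 462, 568, 602, 602, 602
The 3 values of 462 occupy positions 3–5 → average rank 4.
The 3 values of 602 occupy positions 7–9 → average rank 8.
Method 1 values → pooled ranks: 602→8, 462→4, 568→6
Mean rank = (8 + 4 + 6) / 3 = 6.00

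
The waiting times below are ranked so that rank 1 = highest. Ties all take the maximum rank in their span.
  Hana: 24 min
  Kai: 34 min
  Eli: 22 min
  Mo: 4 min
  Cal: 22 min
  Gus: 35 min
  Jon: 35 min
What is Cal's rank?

Sorted (descending): 35, 35, 34, 24, 22, 22, 4
The 2 values of 35 occupy positions 1–2 → each gets rank 2.
The 2 values of 22 occupy positions 5–6 → each gets rank 6.
Cal has value 22 min → rank 6.

6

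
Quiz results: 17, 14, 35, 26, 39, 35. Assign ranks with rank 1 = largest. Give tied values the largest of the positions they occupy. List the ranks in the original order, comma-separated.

Sorted (descending): 39, 35, 35, 26, 17, 14
The 2 values of 35 occupy positions 2–3 → each gets rank 3.

5, 6, 3, 4, 1, 3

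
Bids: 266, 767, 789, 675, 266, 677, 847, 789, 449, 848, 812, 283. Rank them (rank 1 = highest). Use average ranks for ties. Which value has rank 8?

Sorted (descending): 848, 847, 812, 789, 789, 767, 677, 675, 449, 283, 266, 266
The 2 values of 789 occupy positions 4–5 → average rank (4+5)/2 = 4.5.
The 2 values of 266 occupy positions 11–12 → average rank (11+12)/2 = 11.5.
Rank 8 → value 675.

675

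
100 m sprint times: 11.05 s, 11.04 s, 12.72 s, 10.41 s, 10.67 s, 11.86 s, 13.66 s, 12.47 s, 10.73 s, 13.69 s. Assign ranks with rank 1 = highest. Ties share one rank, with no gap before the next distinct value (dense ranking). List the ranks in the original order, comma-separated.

Sorted (descending): 13.69, 13.66, 12.72, 12.47, 11.86, 11.05, 11.04, 10.73, 10.67, 10.41
No ties — each value takes its position as its rank.

6, 7, 3, 10, 9, 5, 2, 4, 8, 1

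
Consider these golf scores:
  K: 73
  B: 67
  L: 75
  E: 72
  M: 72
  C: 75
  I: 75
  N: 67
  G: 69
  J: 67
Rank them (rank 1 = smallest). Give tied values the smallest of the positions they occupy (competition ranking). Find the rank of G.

Sorted (ascending): 67, 67, 67, 69, 72, 72, 73, 75, 75, 75
The 3 values of 67 occupy positions 1–3 → each gets rank 1.
The 2 values of 72 occupy positions 5–6 → each gets rank 5.
The 3 values of 75 occupy positions 8–10 → each gets rank 8.
G has value 69 → rank 4.

4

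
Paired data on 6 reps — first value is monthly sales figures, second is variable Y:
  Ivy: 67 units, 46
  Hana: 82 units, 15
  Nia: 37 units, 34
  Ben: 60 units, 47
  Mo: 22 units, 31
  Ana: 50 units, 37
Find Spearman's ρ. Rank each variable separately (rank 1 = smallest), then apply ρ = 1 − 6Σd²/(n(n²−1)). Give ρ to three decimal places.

0.086

Ranks of variable 1: 5, 6, 2, 4, 1, 3
Ranks of variable 2: 5, 1, 3, 6, 2, 4
d = r₁ − r₂: 0, 5, -1, -2, -1, -1
d²: 0, 25, 1, 4, 1, 1; Σd² = 32
ρ = 1 − 6·32/(6·35) = 1 − 192/210 = 0.086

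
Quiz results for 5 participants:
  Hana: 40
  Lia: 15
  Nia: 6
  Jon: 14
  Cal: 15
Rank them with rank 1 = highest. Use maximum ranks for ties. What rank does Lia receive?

3

Sorted (descending): 40, 15, 15, 14, 6
The 2 values of 15 occupy positions 2–3 → each gets rank 3.
Lia has value 15 → rank 3.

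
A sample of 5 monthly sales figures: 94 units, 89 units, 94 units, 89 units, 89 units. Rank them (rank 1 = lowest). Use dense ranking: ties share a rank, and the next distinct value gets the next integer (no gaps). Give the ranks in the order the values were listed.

2, 1, 2, 1, 1

Sorted (ascending): 89, 89, 89, 94, 94
The 3 values of 89 share dense rank 1.
The 2 values of 94 share dense rank 2.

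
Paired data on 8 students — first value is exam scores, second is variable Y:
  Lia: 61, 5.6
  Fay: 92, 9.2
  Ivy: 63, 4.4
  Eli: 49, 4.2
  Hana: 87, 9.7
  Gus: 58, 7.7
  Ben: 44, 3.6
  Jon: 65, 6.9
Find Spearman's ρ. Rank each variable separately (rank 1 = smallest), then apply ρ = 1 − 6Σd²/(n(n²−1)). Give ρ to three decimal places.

0.810

Ranks of variable 1: 4, 8, 5, 2, 7, 3, 1, 6
Ranks of variable 2: 4, 7, 3, 2, 8, 6, 1, 5
d = r₁ − r₂: 0, 1, 2, 0, -1, -3, 0, 1
d²: 0, 1, 4, 0, 1, 9, 0, 1; Σd² = 16
ρ = 1 − 6·16/(8·63) = 1 − 96/504 = 0.810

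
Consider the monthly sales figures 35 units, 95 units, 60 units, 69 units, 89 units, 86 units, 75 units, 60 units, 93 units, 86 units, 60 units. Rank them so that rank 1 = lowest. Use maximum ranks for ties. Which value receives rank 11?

Sorted (ascending): 35, 60, 60, 60, 69, 75, 86, 86, 89, 93, 95
The 3 values of 60 occupy positions 2–4 → each gets rank 4.
The 2 values of 86 occupy positions 7–8 → each gets rank 8.
Rank 11 → value 95.

95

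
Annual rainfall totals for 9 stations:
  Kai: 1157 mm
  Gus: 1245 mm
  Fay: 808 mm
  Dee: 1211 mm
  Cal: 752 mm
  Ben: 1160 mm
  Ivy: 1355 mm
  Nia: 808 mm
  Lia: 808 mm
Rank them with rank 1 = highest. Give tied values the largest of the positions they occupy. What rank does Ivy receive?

Sorted (descending): 1355, 1245, 1211, 1160, 1157, 808, 808, 808, 752
The 3 values of 808 occupy positions 6–8 → each gets rank 8.
Ivy has value 1355 mm → rank 1.

1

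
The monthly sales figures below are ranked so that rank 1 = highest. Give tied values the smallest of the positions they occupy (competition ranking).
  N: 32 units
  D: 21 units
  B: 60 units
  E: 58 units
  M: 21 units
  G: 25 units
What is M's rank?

Sorted (descending): 60, 58, 32, 25, 21, 21
The 2 values of 21 occupy positions 5–6 → each gets rank 5.
M has value 21 units → rank 5.

5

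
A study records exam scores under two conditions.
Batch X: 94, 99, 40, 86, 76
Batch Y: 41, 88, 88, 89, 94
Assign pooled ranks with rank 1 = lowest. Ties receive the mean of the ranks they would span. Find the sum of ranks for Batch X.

26.5

Sorted (ascending): 40, 41, 76, 86, 88, 88, 89, 94, 94, 99
The 2 values of 88 occupy positions 5–6 → average rank (5+6)/2 = 5.5.
The 2 values of 94 occupy positions 8–9 → average rank (8+9)/2 = 8.5.
Batch X values → pooled ranks: 94→8.5, 99→10, 40→1, 86→4, 76→3
Rank sum = 8.5 + 10 + 1 + 4 + 3 = 26.5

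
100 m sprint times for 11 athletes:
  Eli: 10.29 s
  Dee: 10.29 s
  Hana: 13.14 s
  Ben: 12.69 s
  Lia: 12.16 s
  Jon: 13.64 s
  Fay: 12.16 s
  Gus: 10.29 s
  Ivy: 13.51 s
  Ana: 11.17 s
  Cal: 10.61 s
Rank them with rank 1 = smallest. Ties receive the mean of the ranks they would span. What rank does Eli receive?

Sorted (ascending): 10.29, 10.29, 10.29, 10.61, 11.17, 12.16, 12.16, 12.69, 13.14, 13.51, 13.64
The 3 values of 10.29 occupy positions 1–3 → average rank 2.
The 2 values of 12.16 occupy positions 6–7 → average rank (6+7)/2 = 6.5.
Eli has value 10.29 s → rank 2.

2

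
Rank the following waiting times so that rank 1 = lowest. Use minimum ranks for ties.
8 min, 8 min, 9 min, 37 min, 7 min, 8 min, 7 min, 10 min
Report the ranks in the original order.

3, 3, 6, 8, 1, 3, 1, 7

Sorted (ascending): 7, 7, 8, 8, 8, 9, 10, 37
The 2 values of 7 occupy positions 1–2 → each gets rank 1.
The 3 values of 8 occupy positions 3–5 → each gets rank 3.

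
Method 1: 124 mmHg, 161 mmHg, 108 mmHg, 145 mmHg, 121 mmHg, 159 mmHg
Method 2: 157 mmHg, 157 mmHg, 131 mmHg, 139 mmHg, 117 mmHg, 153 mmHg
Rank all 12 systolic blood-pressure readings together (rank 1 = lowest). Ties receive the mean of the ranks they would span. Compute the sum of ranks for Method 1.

38

Sorted (ascending): 108, 117, 121, 124, 131, 139, 145, 153, 157, 157, 159, 161
The 2 values of 157 occupy positions 9–10 → average rank (9+10)/2 = 9.5.
Method 1 values → pooled ranks: 124→4, 161→12, 108→1, 145→7, 121→3, 159→11
Rank sum = 4 + 12 + 1 + 7 + 3 + 11 = 38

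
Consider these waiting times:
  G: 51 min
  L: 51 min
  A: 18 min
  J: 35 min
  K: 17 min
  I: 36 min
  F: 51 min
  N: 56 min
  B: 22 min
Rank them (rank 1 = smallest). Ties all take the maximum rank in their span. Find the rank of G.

Sorted (ascending): 17, 18, 22, 35, 36, 51, 51, 51, 56
The 3 values of 51 occupy positions 6–8 → each gets rank 8.
G has value 51 min → rank 8.

8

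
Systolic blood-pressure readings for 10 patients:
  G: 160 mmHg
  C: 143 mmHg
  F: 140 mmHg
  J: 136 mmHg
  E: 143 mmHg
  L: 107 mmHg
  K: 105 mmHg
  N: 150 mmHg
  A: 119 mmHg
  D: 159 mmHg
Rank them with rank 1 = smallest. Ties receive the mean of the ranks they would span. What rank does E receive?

6.5

Sorted (ascending): 105, 107, 119, 136, 140, 143, 143, 150, 159, 160
The 2 values of 143 occupy positions 6–7 → average rank (6+7)/2 = 6.5.
E has value 143 mmHg → rank 6.5.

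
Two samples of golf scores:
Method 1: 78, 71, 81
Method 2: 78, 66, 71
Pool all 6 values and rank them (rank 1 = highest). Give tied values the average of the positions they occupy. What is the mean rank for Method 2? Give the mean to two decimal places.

Sorted (descending): 81, 78, 78, 71, 71, 66
The 2 values of 78 occupy positions 2–3 → average rank (2+3)/2 = 2.5.
The 2 values of 71 occupy positions 4–5 → average rank (4+5)/2 = 4.5.
Method 2 values → pooled ranks: 78→2.5, 66→6, 71→4.5
Mean rank = (2.5 + 6 + 4.5) / 3 = 4.33

4.33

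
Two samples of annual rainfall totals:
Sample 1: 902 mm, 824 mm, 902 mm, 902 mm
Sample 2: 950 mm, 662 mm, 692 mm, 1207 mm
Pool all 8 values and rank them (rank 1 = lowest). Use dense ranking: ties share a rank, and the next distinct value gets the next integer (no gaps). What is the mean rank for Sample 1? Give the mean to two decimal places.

3.75

Sorted (ascending): 662, 692, 824, 902, 902, 902, 950, 1207
The 3 values of 902 share dense rank 4.
Remaining distinct values take the next consecutive integers.
Sample 1 values → pooled ranks: 902→4, 824→3, 902→4, 902→4
Mean rank = (4 + 3 + 4 + 4) / 4 = 3.75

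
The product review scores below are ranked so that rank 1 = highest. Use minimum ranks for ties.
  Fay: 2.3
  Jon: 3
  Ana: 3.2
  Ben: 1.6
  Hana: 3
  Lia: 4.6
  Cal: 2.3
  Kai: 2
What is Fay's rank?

5

Sorted (descending): 4.6, 3.2, 3, 3, 2.3, 2.3, 2, 1.6
The 2 values of 3 occupy positions 3–4 → each gets rank 3.
The 2 values of 2.3 occupy positions 5–6 → each gets rank 5.
Fay has value 2.3 → rank 5.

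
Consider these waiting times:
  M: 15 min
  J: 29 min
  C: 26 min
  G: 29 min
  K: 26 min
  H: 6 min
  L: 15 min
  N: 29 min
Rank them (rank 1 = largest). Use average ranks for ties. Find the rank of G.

2

Sorted (descending): 29, 29, 29, 26, 26, 15, 15, 6
The 3 values of 29 occupy positions 1–3 → average rank 2.
The 2 values of 26 occupy positions 4–5 → average rank (4+5)/2 = 4.5.
The 2 values of 15 occupy positions 6–7 → average rank (6+7)/2 = 6.5.
G has value 29 min → rank 2.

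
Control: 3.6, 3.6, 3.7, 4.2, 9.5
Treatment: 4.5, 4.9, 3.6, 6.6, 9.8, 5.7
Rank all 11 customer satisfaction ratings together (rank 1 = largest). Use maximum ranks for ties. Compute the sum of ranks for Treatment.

Sorted (descending): 9.8, 9.5, 6.6, 5.7, 4.9, 4.5, 4.2, 3.7, 3.6, 3.6, 3.6
The 3 values of 3.6 occupy positions 9–11 → each gets rank 11.
Treatment values → pooled ranks: 4.5→6, 4.9→5, 3.6→11, 6.6→3, 9.8→1, 5.7→4
Rank sum = 6 + 5 + 11 + 3 + 1 + 4 = 30

30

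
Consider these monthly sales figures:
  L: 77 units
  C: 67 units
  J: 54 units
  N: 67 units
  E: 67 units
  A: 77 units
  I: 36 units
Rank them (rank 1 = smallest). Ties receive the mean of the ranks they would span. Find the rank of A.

6.5

Sorted (ascending): 36, 54, 67, 67, 67, 77, 77
The 3 values of 67 occupy positions 3–5 → average rank 4.
The 2 values of 77 occupy positions 6–7 → average rank (6+7)/2 = 6.5.
A has value 77 units → rank 6.5.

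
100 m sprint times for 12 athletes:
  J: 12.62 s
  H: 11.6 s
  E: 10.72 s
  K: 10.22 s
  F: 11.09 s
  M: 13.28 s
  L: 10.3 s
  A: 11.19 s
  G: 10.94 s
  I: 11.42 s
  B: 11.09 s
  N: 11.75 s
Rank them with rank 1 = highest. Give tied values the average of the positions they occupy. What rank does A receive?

Sorted (descending): 13.28, 12.62, 11.75, 11.6, 11.42, 11.19, 11.09, 11.09, 10.94, 10.72, 10.3, 10.22
The 2 values of 11.09 occupy positions 7–8 → average rank (7+8)/2 = 7.5.
A has value 11.19 s → rank 6.

6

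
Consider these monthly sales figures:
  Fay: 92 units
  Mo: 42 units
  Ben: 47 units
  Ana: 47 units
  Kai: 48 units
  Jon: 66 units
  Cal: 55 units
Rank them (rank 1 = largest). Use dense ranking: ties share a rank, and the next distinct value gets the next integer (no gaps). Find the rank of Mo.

Sorted (descending): 92, 66, 55, 48, 47, 47, 42
The 2 values of 47 share dense rank 5.
Remaining distinct values take the next consecutive integers.
Mo has value 42 units → rank 6.

6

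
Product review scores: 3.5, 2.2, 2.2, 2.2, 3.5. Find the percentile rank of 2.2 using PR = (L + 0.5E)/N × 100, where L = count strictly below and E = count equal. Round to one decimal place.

N = 5.
Strictly below 2.2: 0. Equal to 2.2: 3.
PR = (0 + 0.5·3)/5 × 100 = 30.0

30.0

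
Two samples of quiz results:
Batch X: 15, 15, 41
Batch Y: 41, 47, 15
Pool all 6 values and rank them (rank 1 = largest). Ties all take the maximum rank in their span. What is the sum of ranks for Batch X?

15

Sorted (descending): 47, 41, 41, 15, 15, 15
The 2 values of 41 occupy positions 2–3 → each gets rank 3.
The 3 values of 15 occupy positions 4–6 → each gets rank 6.
Batch X values → pooled ranks: 15→6, 15→6, 41→3
Rank sum = 6 + 6 + 3 = 15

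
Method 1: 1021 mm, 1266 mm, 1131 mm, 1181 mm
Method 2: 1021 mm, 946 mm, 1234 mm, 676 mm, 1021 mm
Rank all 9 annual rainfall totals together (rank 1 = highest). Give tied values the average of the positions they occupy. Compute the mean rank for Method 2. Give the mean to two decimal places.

6.20

Sorted (descending): 1266, 1234, 1181, 1131, 1021, 1021, 1021, 946, 676
The 3 values of 1021 occupy positions 5–7 → average rank 6.
Method 2 values → pooled ranks: 1021→6, 946→8, 1234→2, 676→9, 1021→6
Mean rank = (6 + 8 + 2 + 9 + 6) / 5 = 6.20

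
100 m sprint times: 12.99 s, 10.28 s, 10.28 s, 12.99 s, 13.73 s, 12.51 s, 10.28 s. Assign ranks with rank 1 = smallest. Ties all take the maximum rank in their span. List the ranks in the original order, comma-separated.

6, 3, 3, 6, 7, 4, 3

Sorted (ascending): 10.28, 10.28, 10.28, 12.51, 12.99, 12.99, 13.73
The 3 values of 10.28 occupy positions 1–3 → each gets rank 3.
The 2 values of 12.99 occupy positions 5–6 → each gets rank 6.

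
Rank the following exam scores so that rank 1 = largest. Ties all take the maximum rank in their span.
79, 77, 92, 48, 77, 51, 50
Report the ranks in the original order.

Sorted (descending): 92, 79, 77, 77, 51, 50, 48
The 2 values of 77 occupy positions 3–4 → each gets rank 4.

2, 4, 1, 7, 4, 5, 6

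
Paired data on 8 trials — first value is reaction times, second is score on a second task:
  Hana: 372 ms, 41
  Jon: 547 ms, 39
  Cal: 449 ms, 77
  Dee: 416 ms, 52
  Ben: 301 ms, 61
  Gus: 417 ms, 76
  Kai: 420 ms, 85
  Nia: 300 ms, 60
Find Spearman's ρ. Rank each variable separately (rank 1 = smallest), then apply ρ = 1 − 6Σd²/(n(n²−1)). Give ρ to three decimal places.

Ranks of variable 1: 3, 8, 7, 4, 2, 5, 6, 1
Ranks of variable 2: 2, 1, 7, 3, 5, 6, 8, 4
d = r₁ − r₂: 1, 7, 0, 1, -3, -1, -2, -3
d²: 1, 49, 0, 1, 9, 1, 4, 9; Σd² = 74
ρ = 1 − 6·74/(8·63) = 1 − 444/504 = 0.119

0.119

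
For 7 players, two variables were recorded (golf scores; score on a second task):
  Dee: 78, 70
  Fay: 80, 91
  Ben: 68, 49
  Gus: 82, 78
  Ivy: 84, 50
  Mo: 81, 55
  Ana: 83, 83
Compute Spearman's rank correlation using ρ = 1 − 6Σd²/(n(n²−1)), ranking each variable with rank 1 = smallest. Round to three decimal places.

Ranks of variable 1: 2, 3, 1, 5, 7, 4, 6
Ranks of variable 2: 4, 7, 1, 5, 2, 3, 6
d = r₁ − r₂: -2, -4, 0, 0, 5, 1, 0
d²: 4, 16, 0, 0, 25, 1, 0; Σd² = 46
ρ = 1 − 6·46/(7·48) = 1 − 276/336 = 0.179

0.179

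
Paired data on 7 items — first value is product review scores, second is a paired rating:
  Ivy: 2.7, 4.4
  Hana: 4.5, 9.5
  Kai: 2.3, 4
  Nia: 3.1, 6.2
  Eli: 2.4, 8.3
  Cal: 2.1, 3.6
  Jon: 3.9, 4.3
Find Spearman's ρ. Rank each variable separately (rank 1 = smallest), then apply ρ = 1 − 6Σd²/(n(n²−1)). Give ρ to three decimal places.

0.679

Ranks of variable 1: 4, 7, 2, 5, 3, 1, 6
Ranks of variable 2: 4, 7, 2, 5, 6, 1, 3
d = r₁ − r₂: 0, 0, 0, 0, -3, 0, 3
d²: 0, 0, 0, 0, 9, 0, 9; Σd² = 18
ρ = 1 − 6·18/(7·48) = 1 − 108/336 = 0.679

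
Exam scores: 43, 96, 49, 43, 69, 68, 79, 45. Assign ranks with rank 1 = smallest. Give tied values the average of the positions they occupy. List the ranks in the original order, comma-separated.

Sorted (ascending): 43, 43, 45, 49, 68, 69, 79, 96
The 2 values of 43 occupy positions 1–2 → average rank (1+2)/2 = 1.5.

1.5, 8, 4, 1.5, 6, 5, 7, 3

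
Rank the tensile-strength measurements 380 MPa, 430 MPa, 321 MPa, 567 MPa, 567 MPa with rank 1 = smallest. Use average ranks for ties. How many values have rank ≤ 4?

3

Sorted (ascending): 321, 380, 430, 567, 567
The 2 values of 567 occupy positions 4–5 → average rank (4+5)/2 = 4.5.
Ranks ≤ 4: {1, 2, 3} → 3 values.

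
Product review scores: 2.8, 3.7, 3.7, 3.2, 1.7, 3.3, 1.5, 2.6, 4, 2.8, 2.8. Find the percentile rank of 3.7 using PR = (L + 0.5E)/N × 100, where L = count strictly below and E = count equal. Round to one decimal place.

81.8

N = 11.
Strictly below 3.7: 8. Equal to 3.7: 2.
PR = (8 + 0.5·2)/11 × 100 = 81.8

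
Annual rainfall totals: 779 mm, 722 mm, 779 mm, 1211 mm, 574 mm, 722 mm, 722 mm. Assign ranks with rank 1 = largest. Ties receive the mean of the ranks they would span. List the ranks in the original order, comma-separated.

Sorted (descending): 1211, 779, 779, 722, 722, 722, 574
The 2 values of 779 occupy positions 2–3 → average rank (2+3)/2 = 2.5.
The 3 values of 722 occupy positions 4–6 → average rank 5.

2.5, 5, 2.5, 1, 7, 5, 5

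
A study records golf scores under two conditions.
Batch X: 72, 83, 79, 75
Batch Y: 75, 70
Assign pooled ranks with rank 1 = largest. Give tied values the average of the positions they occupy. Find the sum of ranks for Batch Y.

9.5

Sorted (descending): 83, 79, 75, 75, 72, 70
The 2 values of 75 occupy positions 3–4 → average rank (3+4)/2 = 3.5.
Batch Y values → pooled ranks: 75→3.5, 70→6
Rank sum = 3.5 + 6 = 9.5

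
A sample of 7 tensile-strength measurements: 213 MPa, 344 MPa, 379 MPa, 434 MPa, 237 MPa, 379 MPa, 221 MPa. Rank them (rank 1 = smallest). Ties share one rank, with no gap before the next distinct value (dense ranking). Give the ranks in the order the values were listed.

Sorted (ascending): 213, 221, 237, 344, 379, 379, 434
The 2 values of 379 share dense rank 5.
Remaining distinct values take the next consecutive integers.

1, 4, 5, 6, 3, 5, 2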